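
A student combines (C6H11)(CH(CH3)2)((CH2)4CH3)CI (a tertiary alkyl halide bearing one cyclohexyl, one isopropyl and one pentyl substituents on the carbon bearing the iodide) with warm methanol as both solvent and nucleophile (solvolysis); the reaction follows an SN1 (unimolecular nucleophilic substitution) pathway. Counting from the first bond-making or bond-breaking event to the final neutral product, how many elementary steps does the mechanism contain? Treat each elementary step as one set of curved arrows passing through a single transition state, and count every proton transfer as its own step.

Step 1: Rate-determining heterolysis of the C–I bond gives I⁻ and a tertiary carbocation.
(No 1,2-shift: no single shift to an adjacent carbon would give a more stable cation.)
Step 2: Nucleophilic capture: the oxygen of CH3OH bonds to the cationic carbon, producing an oxonium-ion intermediate.
Step 3: Proton transfer from the O–H of the oxonium ion to a solvent molecule delivers the neutral ether.
Total: 3 elementary steps.

3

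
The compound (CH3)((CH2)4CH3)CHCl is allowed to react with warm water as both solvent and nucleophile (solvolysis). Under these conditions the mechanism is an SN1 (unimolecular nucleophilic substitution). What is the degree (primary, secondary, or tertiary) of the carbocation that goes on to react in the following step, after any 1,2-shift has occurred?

secondary

Step 1: Unassisted departure of Cl⁻ (taking the C–Cl bonding pair) generates a secondary carbocation.
No single 1,2-shift to an adjacent carbon would give a more-substituted cation, so no rearrangement occurs.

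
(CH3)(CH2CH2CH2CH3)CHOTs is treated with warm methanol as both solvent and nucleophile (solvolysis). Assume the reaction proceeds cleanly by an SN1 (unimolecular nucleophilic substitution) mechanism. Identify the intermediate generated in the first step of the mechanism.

Step 1: Unassisted departure of TsO⁻ (taking the C–O bonding pair) generates a secondary carbocation.
After step 1 the species present is a secondary carbocation.

secondary carbocation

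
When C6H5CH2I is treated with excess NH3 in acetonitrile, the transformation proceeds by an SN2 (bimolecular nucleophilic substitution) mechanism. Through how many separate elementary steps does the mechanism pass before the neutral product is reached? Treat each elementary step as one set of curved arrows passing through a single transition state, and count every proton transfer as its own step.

Step 1: A lone pair on the N of NH3 attacks the α-carbon from the back side while the C–I bond breaks; both bonding electrons leave with I⁻. The product of this concerted step is an alkylammonium ion.
Step 2: A second equivalent of NH3 removes a proton from the N, giving the neutral product.
Total: 2 elementary steps.

2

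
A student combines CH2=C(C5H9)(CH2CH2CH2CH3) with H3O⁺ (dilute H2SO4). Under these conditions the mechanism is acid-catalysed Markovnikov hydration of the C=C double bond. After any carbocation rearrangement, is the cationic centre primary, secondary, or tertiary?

tertiary

Step 1: Protonation of the alkene by H3O⁺: the π bond acts as the nucleophile and picks up H⁺, giving the more stable (Markovnikov) tertiary carbocation. H2O is released.
No single 1,2-shift to an adjacent carbon would give a more-substituted cation, so no rearrangement occurs.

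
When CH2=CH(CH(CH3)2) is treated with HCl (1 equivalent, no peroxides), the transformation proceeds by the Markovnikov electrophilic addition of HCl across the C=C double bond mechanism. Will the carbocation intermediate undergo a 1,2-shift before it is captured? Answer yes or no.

The first-formed carbocation is secondary.
The adjacent isopropyl carbon already bears 2 other carbon substituents and has a hydrogen to migrate; after a 1,2-hydride shift from that carbon the positive charge sits on a tertiary centre.
Tertiary is more stable than secondary, so the shift occurs.

yes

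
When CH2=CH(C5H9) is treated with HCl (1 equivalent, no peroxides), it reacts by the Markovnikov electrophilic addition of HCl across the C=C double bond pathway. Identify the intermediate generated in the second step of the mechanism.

tertiary carbocation

Step 1: Electrophilic addition begins with the π(C=C) electrons forming a bond to the proton of HCl. Following Markovnikov's rule, the resulting cation is secondary. The H–Cl bond breaks heterolytically, releasing Cl⁻.
Step 2: A hydride (H with its bonding pair) migrates from the adjacent cyclopentyl carbon to the cationic centre — a 1,2-hydride shift — upgrading the secondary cation to a tertiary one.
After step 2 the species present is a tertiary carbocation.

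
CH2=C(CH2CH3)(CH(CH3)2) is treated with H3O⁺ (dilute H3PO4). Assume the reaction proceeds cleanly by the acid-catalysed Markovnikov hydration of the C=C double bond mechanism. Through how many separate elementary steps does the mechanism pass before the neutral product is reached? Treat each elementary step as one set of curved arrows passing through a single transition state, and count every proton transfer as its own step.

3

Step 1: The π electrons of the C=C bond attack a proton of H3O⁺; Markovnikov addition places the new C–H on the less-substituted alkene carbon, so the positive charge ends up on the more-substituted carbon — a tertiary carbocation. H2O is released.
(No 1,2-shift: no single shift to an adjacent carbon would give a more stable cation.)
Step 2: A lone pair on the oxygen of H2O attacks the carbocation, forming a C–O bond and an oxonium ion (a protonated alcohol).
Step 3: H2O removes a proton from the oxonium oxygen, regenerating H3O⁺ and giving the neutral alcohol.
Total: 3 elementary steps.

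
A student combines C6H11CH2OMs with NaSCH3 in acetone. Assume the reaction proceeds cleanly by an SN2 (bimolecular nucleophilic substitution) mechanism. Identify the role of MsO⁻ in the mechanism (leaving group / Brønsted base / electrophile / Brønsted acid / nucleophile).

leaving group

Step 1: Backside attack by CH3S⁻ on the carbon bearing the mesylate: the new C–S bond forms as the C–O bond breaks, with Walden inversion at carbon.
MsO⁻ departs with both electrons of the breaking σ-bond — that is the definition of a leaving group.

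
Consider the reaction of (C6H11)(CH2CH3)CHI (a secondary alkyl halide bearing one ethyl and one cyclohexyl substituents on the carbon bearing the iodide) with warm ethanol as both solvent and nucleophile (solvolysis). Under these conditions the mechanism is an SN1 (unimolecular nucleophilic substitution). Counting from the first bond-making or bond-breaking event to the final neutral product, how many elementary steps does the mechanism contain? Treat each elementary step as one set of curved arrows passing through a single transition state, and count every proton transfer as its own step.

Step 1: Rate-determining heterolysis of the C–I bond gives I⁻ and a secondary carbocation.
Step 2: A hydride (H with its bonding pair) migrates from the adjacent cyclohexyl carbon to the cationic centre — a 1,2-hydride shift — upgrading the secondary cation to a tertiary one.
Step 3: CH3CH2OH donates an oxygen lone pair into the empty p orbital of the cation, giving a protonated ether (an oxonium ion).
Step 4: Proton transfer from the O–H of the oxonium ion to a solvent molecule delivers the neutral ether.
Total: 4 elementary steps.

4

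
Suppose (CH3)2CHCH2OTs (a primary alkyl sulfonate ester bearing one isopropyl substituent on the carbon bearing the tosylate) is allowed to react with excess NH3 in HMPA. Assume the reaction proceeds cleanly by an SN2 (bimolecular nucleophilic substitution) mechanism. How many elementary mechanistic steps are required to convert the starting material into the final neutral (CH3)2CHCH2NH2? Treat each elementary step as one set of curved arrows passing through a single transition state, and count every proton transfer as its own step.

Step 1: A lone pair on the N of NH3 attacks the α-carbon from the back side while the C–O bond breaks; both bonding electrons leave with TsO⁻. The product of this concerted step is an alkylammonium ion.
Step 2: A second equivalent of NH3 removes a proton from the N, giving the neutral product.
Total: 2 elementary steps.

2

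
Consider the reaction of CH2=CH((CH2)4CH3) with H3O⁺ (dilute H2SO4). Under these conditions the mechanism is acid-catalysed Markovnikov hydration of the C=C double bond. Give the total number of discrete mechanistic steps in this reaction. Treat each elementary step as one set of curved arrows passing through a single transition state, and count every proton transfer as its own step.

Step 1: Protonation of the alkene by H3O⁺: the π bond acts as the nucleophile and picks up H⁺, giving the more stable (Markovnikov) secondary carbocation. H2O is released.
(No 1,2-shift: no single shift to an adjacent carbon would give a more stable cation.)
Step 2: Nucleophilic capture of the cation by H2O produces the protonated alcohol (an oxonium ion).
Step 3: Deprotonation of the oxonium ion by a water molecule delivers the neutral alcohol and regenerates the acid catalyst.
Total: 3 elementary steps.

3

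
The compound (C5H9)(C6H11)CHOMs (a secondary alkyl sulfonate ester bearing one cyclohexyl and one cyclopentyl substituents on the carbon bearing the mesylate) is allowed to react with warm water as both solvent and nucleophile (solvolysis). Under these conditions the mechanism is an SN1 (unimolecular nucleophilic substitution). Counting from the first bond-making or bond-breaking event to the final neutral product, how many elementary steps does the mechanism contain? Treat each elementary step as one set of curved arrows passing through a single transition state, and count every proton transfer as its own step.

4

Step 1: The C–O bond breaks with both electrons going to the mesylate; MsO⁻ leaves and a secondary carbocation remains.
Step 2: A hydride (H with its bonding pair) migrates from the adjacent cyclohexyl carbon to the cationic centre — a 1,2-hydride shift — upgrading the secondary cation to a tertiary one.
Step 3: A lone pair on the oxygen of H2O attacks the carbocation, forming a new C–O σ-bond and an oxonium ion.
Step 4: A second solvent molecule removes the proton on oxygen, giving the neutral alcohol product.
Total: 4 elementary steps.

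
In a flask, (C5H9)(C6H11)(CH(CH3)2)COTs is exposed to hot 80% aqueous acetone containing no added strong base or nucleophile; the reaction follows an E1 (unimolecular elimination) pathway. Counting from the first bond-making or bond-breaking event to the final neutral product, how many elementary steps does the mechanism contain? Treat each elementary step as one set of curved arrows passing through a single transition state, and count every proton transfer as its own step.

2

Step 1: The C–O bond breaks with both electrons going to the tosylate; TsO⁻ leaves and a tertiary carbocation remains.
(No 1,2-shift: no single shift to an adjacent carbon would give a more stable cation.)
Step 2: A water molecule (solvent) deprotonates a β-carbon; as the C–H bond breaks, those electrons form the new alkene π bond.
Total: 2 elementary steps.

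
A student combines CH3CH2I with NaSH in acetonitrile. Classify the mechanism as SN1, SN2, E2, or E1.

SN2

Conditions: a primary substrate with a strong nucleophile in the polar aprotic solvent acetonitrile.
These conditions are the textbook signature of the SN2 pathway.
An unhindered substrate with a strong nucleophile in a polar aprotic solvent favours one-step backside displacement.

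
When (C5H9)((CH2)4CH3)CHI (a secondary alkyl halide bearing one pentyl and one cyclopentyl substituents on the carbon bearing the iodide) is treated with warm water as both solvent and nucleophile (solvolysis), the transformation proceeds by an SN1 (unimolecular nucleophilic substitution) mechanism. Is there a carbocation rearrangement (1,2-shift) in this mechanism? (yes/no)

The first-formed carbocation is secondary.
The adjacent cyclopentyl carbon already bears 2 other carbon substituents and has a hydrogen to migrate; after a 1,2-hydride shift from that carbon the positive charge sits on a tertiary centre.
Tertiary is more stable than secondary, so the shift occurs.

yes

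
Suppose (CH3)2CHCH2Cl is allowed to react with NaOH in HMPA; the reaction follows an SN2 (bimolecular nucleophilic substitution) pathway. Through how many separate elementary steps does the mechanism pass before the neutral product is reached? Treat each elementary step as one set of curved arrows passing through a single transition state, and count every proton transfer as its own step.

1

Step 1: Backside attack by OH⁻ on the carbon bearing the chloride: the new C–O bond forms as the C–Cl bond breaks, with Walden inversion at carbon.
Total: 1 elementary step.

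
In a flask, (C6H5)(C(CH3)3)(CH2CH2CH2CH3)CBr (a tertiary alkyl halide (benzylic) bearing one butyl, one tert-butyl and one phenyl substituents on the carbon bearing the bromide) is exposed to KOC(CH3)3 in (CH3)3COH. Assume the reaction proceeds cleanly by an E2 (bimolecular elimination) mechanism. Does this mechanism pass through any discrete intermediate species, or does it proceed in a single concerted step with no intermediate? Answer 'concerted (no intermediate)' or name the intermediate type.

The strong base (CH3)3CO⁻ removes a β-hydrogen; in the same concerted event the electrons of the breaking C–H bond form the new π(C=C) bond and the C–Br σ-bond breaks, expelling Br⁻. Anti-periplanar geometry; one transition state.
All bond changes occur in one transition state; no discrete intermediate is formed.

concerted (no intermediate)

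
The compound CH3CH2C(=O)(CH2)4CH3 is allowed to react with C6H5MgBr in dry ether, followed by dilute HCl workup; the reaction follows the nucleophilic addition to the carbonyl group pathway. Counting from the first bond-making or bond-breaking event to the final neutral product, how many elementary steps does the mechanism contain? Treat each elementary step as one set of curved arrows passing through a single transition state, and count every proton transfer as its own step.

Step 1: A lone pair / filled orbital on the carbanion-like carbon of C6H5MgBr attacks the electrophilic carbonyl carbon; the π(C=O) electrons shift onto oxygen, producing a tetrahedral alkoxide intermediate.
Step 2: On dilute HCl workup the alkoxide oxygen is protonated, giving an alcohol.
Total: 2 elementary steps.

2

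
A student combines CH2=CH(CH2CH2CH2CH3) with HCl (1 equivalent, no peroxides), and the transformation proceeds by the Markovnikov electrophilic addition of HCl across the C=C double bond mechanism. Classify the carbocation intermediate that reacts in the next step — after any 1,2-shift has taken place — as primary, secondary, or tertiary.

secondary

Step 1: The π electrons of the C=C bond attack a proton of HCl; Markovnikov addition places the new C–H on the less-substituted alkene carbon, so the positive charge ends up on the more-substituted carbon — a secondary carbocation. The H–Cl bond breaks heterolytically, releasing Cl⁻.
No single 1,2-shift to an adjacent carbon would give a more-substituted cation, so no rearrangement occurs.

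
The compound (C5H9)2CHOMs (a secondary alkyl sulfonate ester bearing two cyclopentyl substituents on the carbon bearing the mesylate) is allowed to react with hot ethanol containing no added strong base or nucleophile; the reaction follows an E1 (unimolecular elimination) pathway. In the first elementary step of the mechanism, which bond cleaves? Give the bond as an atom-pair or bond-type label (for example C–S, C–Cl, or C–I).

C–O

Step 1: Unassisted departure of MsO⁻ (taking the C–O bonding pair) generates a secondary carbocation.
The bond broken in this step is the C–O bond.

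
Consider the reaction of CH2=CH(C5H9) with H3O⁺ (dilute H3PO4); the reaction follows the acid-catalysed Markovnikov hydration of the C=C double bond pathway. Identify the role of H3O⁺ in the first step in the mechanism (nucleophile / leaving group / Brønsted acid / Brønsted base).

Step 1: Protonation of the alkene by H3O⁺: the π bond acts as the nucleophile and picks up H⁺, giving the more stable (Markovnikov) secondary carbocation. H2O is released.
H3O⁺ in the first step donates a proton in a proton-transfer step — a Brønsted acid.

Brønsted acid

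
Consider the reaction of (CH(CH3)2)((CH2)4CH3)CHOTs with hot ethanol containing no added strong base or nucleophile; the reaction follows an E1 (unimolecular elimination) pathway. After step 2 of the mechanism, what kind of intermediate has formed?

tertiary carbocation

Step 1: Unassisted departure of TsO⁻ (taking the C–O bonding pair) generates a secondary carbocation.
Step 2: A hydride (H with its bonding pair) migrates from the adjacent isopropyl carbon to the cationic centre — a 1,2-hydride shift — upgrading the secondary cation to a tertiary one.
After step 2 the species present is a tertiary carbocation.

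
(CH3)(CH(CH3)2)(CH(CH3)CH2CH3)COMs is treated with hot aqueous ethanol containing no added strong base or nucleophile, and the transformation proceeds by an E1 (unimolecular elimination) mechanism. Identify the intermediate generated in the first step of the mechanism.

Step 1: The C–O bond breaks with both electrons going to the mesylate; MsO⁻ leaves and a tertiary carbocation remains.
After step 1 the species present is a tertiary carbocation.

tertiary carbocation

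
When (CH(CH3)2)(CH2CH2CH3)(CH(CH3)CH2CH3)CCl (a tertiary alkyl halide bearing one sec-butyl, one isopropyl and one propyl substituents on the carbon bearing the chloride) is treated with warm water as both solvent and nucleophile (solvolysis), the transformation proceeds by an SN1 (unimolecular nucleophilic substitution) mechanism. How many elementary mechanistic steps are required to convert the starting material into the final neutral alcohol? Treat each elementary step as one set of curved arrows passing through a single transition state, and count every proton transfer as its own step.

Step 1: Ionisation: the C–Cl σ-bond cleaves heterolytically; both bonding electrons depart with Cl⁻, leaving a tertiary carbocation at the α-carbon.
(No 1,2-shift: no single shift to an adjacent carbon would give a more stable cation.)
Step 2: H2O donates an oxygen lone pair into the empty p orbital of the cation, giving a protonated alcohol (an oxonium ion).
Step 3: A second solvent molecule removes the proton on oxygen, giving the neutral alcohol product.
Total: 3 elementary steps.

3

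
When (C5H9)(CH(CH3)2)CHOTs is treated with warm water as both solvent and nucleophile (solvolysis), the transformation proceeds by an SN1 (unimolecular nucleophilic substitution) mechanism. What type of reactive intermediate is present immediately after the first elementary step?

secondary carbocation

Step 1: The C–O bond breaks with both electrons going to the tosylate; TsO⁻ leaves and a secondary carbocation remains.
After step 1 the species present is a secondary carbocation.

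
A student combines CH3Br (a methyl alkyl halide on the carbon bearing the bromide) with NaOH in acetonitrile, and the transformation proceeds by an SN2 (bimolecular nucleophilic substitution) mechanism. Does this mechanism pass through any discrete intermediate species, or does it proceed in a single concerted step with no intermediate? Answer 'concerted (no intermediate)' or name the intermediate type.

concerted (no intermediate)

OH⁻ attacks the back face of the α-carbon while Br⁻ departs with the C–Br bonding pair — a single concerted displacement through a pentacoordinate transition state.
All bond changes occur in one transition state; no discrete intermediate is formed.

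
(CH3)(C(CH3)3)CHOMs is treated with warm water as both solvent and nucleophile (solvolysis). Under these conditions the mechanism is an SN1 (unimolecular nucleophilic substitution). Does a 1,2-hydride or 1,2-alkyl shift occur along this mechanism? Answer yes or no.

yes

The first-formed carbocation is secondary.
The adjacent tert-butyl carbon has no hydrogen but bears methyl groups; migration of one methyl with its bonding pair (a 1,2-methyl shift) places the charge on a tertiary centre.
Tertiary is more stable than secondary, so the shift occurs.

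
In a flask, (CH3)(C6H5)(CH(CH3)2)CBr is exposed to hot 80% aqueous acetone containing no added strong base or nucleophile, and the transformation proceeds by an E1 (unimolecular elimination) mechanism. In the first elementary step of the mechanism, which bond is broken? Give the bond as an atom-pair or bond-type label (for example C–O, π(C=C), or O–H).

Step 1: Unassisted departure of Br⁻ (taking the C–Br bonding pair) generates a tertiary carbocation.
The bond broken in this step is the C–Br bond.

C–Br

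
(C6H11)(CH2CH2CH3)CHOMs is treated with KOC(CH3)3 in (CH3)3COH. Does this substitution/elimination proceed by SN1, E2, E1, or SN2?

Conditions: a strong/bulky base with a secondary substrate bearing a β-hydrogen.
These conditions are the textbook signature of the E2 pathway.
A strong (often hindered) base removes a β-H in concert with loss of the leaving group — bimolecular elimination.

E2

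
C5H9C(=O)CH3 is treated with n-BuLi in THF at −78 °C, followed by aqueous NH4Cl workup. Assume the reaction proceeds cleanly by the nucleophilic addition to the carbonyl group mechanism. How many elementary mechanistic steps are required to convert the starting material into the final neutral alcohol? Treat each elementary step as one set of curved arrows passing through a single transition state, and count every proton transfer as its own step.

2

Step 1: A lone pair / filled orbital on the carbanion-like carbon of n-BuLi attacks the electrophilic carbonyl carbon; the π(C=O) electrons shift onto oxygen, producing a tetrahedral alkoxide intermediate.
Step 2: Protonation of the alkoxide by aqueous NH4Cl workup furnishes an alcohol.
Total: 2 elementary steps.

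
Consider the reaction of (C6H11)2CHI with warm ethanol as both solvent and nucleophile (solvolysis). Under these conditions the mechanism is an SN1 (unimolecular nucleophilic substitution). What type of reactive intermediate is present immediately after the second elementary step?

Step 1: Ionisation: the C–I σ-bond cleaves heterolytically; both bonding electrons depart with I⁻, leaving a secondary carbocation at the α-carbon.
Step 2: Carbocation rearrangement: a 1,2-hydride shift from the adjacent cyclohexyl carbon converts the initially-formed secondary cation into the more stable tertiary cation.
After step 2 the species present is a tertiary carbocation.

tertiary carbocation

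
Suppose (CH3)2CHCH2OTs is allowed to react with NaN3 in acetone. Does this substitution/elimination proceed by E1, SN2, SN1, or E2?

Conditions: a primary substrate with a strong nucleophile in the polar aprotic solvent acetone.
These conditions are the textbook signature of the SN2 pathway.
An unhindered substrate with a strong nucleophile in a polar aprotic solvent favours one-step backside displacement.

SN2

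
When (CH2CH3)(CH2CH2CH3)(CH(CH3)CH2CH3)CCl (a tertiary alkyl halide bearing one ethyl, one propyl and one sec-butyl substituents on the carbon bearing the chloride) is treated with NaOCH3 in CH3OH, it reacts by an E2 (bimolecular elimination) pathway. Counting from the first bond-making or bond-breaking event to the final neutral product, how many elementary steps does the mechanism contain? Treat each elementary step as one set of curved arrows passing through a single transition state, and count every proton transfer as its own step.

Step 1: In one step, CH3O⁻ pulls off a β-proton, the C–Cl bond cleaves, and a C=C double bond forms between the α- and β-carbons (E2, anti elimination).
Total: 1 elementary step.

1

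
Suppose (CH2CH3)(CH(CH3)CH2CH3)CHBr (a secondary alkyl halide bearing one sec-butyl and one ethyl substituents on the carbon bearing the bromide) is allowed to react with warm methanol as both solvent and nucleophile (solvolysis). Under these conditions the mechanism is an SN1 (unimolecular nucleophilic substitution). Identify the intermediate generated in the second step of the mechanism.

tertiary carbocation

Step 1: Unassisted departure of Br⁻ (taking the C–Br bonding pair) generates a secondary carbocation.
Step 2: A hydride (H with its bonding pair) migrates from the adjacent sec-butyl carbon to the cationic centre — a 1,2-hydride shift — upgrading the secondary cation to a tertiary one.
After step 2 the species present is a tertiary carbocation.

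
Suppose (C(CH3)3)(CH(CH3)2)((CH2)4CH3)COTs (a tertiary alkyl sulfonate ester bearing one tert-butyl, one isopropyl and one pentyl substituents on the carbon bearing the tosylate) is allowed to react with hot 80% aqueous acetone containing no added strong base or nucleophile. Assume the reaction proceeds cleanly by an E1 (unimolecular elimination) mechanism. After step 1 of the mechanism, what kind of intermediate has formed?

tertiary carbocation

Step 1: Ionisation: the C–O σ-bond cleaves heterolytically; both bonding electrons depart with TsO⁻, leaving a tertiary carbocation at the α-carbon.
After step 1 the species present is a tertiary carbocation.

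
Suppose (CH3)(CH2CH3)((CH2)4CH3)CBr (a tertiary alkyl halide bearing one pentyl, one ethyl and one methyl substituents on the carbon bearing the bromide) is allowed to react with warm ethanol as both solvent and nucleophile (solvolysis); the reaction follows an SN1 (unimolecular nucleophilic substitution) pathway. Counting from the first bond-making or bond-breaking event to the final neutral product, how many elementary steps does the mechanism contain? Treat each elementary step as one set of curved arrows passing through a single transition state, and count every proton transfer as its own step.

3

Step 1: Rate-determining heterolysis of the C–Br bond gives Br⁻ and a tertiary carbocation.
(No 1,2-shift: no single shift to an adjacent carbon would give a more stable cation.)
Step 2: Nucleophilic capture: the oxygen of CH3CH2OH bonds to the cationic carbon, producing an oxonium-ion intermediate.
Step 3: A second solvent molecule removes the proton on oxygen, giving the neutral ether product.
Total: 3 elementary steps.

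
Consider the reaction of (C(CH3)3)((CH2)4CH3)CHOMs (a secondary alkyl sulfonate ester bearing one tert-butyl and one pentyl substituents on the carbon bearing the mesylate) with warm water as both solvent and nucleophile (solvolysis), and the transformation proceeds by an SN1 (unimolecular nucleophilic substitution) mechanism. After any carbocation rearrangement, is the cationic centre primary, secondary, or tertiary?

tertiary

Step 1: Rate-determining heterolysis of the C–O bond gives MsO⁻ and a secondary carbocation.
Step 2: A 1,2-methyl shift from the adjacent tert-butyl carbon moves the positive charge from the secondary centre to an adjacent carbon, generating a more stable tertiary carbocation.
The cation rearranges from secondary to tertiary via a 1,2-methyl shift from the adjacent tert-butyl carbon; the tertiary cation is what reacts next.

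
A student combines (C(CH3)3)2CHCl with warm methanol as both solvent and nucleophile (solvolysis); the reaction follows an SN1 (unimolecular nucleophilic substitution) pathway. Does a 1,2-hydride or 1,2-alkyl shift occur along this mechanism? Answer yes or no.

The first-formed carbocation is secondary.
The adjacent tert-butyl carbon has no hydrogen but bears methyl groups; migration of one methyl with its bonding pair (a 1,2-methyl shift) places the charge on a tertiary centre.
Tertiary is more stable than secondary, so the shift occurs.

yes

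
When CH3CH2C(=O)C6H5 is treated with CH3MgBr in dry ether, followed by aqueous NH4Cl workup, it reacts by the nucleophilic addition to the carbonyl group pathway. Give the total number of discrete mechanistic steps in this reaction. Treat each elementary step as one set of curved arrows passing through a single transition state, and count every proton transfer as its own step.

Step 1: Nucleophilic addition: the carbanion-like carbon of CH3MgBr adds to the carbonyl carbon, pushing the π(C=O) electron pair onto oxygen and giving a tetrahedral alkoxide.
Step 2: Protonation of the alkoxide by aqueous NH4Cl workup furnishes an alcohol.
Total: 2 elementary steps.

2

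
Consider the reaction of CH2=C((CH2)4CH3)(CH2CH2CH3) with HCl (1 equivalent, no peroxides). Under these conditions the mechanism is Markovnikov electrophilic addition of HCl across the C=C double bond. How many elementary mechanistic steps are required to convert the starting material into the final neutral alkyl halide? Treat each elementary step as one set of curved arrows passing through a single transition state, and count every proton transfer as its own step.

Step 1: Protonation of the alkene by HCl: the π bond acts as the nucleophile and picks up H⁺, giving the more stable (Markovnikov) tertiary carbocation. The H–Cl bond breaks heterolytically, releasing Cl⁻.
(No 1,2-shift: no single shift to an adjacent carbon would give a more stable cation.)
Step 2: The Cl⁻ anion donates a lone pair to the carbocation, forming the new C–Cl σ-bond and giving the neutral alkyl halide.
Total: 2 elementary steps.

2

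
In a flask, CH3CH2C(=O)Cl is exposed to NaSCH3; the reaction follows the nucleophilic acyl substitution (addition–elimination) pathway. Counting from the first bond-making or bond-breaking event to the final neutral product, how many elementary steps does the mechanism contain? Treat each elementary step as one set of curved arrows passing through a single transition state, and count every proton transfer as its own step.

Step 1: CH3S⁻ adds to the carbonyl carbon; the C=O π electrons shift onto oxygen and a tetrahedral alkoxide intermediate forms.
Step 2: Elimination step: re-formation of the carbonyl π bond drives out Cl⁻, giving the new acyl compound.
Total: 2 elementary steps.

2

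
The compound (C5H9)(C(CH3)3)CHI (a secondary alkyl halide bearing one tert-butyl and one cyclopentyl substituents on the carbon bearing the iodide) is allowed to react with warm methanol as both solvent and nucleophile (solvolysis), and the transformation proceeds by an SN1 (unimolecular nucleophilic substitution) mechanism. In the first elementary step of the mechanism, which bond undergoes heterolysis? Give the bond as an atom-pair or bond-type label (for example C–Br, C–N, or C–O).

Step 1: Ionisation: the C–I σ-bond cleaves heterolytically; both bonding electrons depart with I⁻, leaving a secondary carbocation at the α-carbon.
The bond broken in this step is the C–I bond.

C–I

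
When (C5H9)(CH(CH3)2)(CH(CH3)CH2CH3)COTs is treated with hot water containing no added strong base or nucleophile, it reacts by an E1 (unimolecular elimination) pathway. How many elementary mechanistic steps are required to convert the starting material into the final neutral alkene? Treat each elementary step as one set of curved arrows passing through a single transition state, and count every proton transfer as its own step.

Step 1: Rate-determining heterolysis of the C–O bond gives TsO⁻ and a tertiary carbocation.
(No 1,2-shift: no single shift to an adjacent carbon would give a more stable cation.)
Step 2: A water molecule (solvent) deprotonates a β-carbon; as the C–H bond breaks, those electrons form the new alkene π bond.
Total: 2 elementary steps.

2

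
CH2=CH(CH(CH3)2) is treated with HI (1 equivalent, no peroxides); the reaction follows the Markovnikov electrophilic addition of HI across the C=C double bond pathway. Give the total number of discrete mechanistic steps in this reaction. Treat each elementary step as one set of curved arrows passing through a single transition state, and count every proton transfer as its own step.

3

Step 1: Electrophilic addition begins with the π(C=C) electrons forming a bond to the proton of HI. Following Markovnikov's rule, the resulting cation is secondary. The H–I bond breaks heterolytically, releasing I⁻.
Step 2: A 1,2-hydride shift from the adjacent isopropyl carbon moves the positive charge from the secondary centre to an adjacent carbon, generating a more stable tertiary carbocation.
Step 3: Nucleophilic attack by I⁻ on the carbocation completes the addition, giving R–I.
Total: 3 elementary steps.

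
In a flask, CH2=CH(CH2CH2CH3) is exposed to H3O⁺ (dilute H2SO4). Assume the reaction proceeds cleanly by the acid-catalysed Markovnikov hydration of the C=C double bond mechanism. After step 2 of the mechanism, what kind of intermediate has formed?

oxonium ion

Step 1: The π electrons of the C=C bond attack a proton of H3O⁺; Markovnikov addition places the new C–H on the less-substituted alkene carbon, so the positive charge ends up on the more-substituted carbon — a secondary carbocation. H2O is released.
Step 2: Nucleophilic capture of the cation by H2O produces the protonated alcohol (an oxonium ion).
After step 2 the species present is an oxonium ion.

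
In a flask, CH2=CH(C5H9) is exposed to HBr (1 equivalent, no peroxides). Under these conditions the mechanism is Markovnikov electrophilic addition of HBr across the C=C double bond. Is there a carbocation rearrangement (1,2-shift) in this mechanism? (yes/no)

The first-formed carbocation is secondary.
The adjacent cyclopentyl carbon already bears 2 other carbon substituents and has a hydrogen to migrate; after a 1,2-hydride shift from that carbon the positive charge sits on a tertiary centre.
Tertiary is more stable than secondary, so the shift occurs.

yes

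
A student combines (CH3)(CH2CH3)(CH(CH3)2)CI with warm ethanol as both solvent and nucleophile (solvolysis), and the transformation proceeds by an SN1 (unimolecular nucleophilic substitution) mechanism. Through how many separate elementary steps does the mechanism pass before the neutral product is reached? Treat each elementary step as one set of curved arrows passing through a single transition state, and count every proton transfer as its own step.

Step 1: Ionisation: the C–I σ-bond cleaves heterolytically; both bonding electrons depart with I⁻, leaving a tertiary carbocation at the α-carbon.
(No 1,2-shift: no single shift to an adjacent carbon would give a more stable cation.)
Step 2: CH3CH2OH donates an oxygen lone pair into the empty p orbital of the cation, giving a protonated ether (an oxonium ion).
Step 3: Deprotonation of the oxonium oxygen by solvent ethanol yields the neutral ether.
Total: 3 elementary steps.

3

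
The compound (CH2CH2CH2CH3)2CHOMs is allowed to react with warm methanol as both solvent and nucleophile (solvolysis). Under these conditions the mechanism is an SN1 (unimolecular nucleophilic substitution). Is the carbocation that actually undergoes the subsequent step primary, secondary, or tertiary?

Step 1: Rate-determining heterolysis of the C–O bond gives MsO⁻ and a secondary carbocation.
No single 1,2-shift to an adjacent carbon would give a more-substituted cation, so no rearrangement occurs.

secondary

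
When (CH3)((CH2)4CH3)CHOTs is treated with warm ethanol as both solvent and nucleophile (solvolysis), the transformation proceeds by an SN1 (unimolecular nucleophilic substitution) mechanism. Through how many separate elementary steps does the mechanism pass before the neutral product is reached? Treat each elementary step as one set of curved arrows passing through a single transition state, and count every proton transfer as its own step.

3

Step 1: Ionisation: the C–O σ-bond cleaves heterolytically; both bonding electrons depart with TsO⁻, leaving a secondary carbocation at the α-carbon.
(No 1,2-shift: no single shift to an adjacent carbon would give a more stable cation.)
Step 2: Nucleophilic capture: the oxygen of CH3CH2OH bonds to the cationic carbon, producing an oxonium-ion intermediate.
Step 3: Deprotonation of the oxonium oxygen by solvent ethanol yields the neutral ether.
Total: 3 elementary steps.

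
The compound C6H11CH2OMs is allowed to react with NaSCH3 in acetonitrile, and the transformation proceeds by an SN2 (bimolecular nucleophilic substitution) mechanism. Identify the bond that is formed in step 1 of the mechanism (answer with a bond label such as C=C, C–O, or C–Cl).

Step 1: CH3S⁻ attacks the back face of the α-carbon while MsO⁻ departs with the C–O bonding pair — a single concerted displacement through a pentacoordinate transition state.
The bond formed in this step is the C–S bond.

C–S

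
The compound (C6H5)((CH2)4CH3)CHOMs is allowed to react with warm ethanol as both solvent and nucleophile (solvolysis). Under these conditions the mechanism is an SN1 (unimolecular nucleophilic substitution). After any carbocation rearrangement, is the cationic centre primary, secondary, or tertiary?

Step 1: Ionisation: the C–O σ-bond cleaves heterolytically; both bonding electrons depart with MsO⁻, leaving a secondary carbocation at the α-carbon.
No single 1,2-shift to an adjacent carbon would give a more-substituted cation, so no rearrangement occurs.

secondary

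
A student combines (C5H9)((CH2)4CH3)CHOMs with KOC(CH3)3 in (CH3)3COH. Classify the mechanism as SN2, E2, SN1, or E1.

E2

Conditions: a strong/bulky base with a secondary substrate bearing a β-hydrogen.
These conditions are the textbook signature of the E2 pathway.
A strong (often hindered) base removes a β-H in concert with loss of the leaving group — bimolecular elimination.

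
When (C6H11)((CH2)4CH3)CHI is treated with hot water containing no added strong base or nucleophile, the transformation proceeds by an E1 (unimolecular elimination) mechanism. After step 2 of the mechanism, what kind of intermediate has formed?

Step 1: The C–I bond breaks with both electrons going to the iodide; I⁻ leaves and a secondary carbocation remains.
Step 2: Carbocation rearrangement: a 1,2-hydride shift from the adjacent cyclohexyl carbon converts the initially-formed secondary cation into the more stable tertiary cation.
After step 2 the species present is a tertiary carbocation.

tertiary carbocation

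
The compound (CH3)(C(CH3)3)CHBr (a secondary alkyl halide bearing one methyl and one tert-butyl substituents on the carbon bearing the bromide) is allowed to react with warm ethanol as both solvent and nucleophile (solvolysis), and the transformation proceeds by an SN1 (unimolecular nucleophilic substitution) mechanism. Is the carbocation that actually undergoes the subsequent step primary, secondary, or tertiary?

Step 1: Unassisted departure of Br⁻ (taking the C–Br bonding pair) generates a secondary carbocation.
Step 2: A methyl group with its bonding pair migrates from the adjacent tert-butyl carbon to the cationic centre — a 1,2-methyl shift — upgrading the secondary cation to a tertiary one.
The cation rearranges from secondary to tertiary via a 1,2-methyl shift from the adjacent tert-butyl carbon; the tertiary cation is what reacts next.

tertiary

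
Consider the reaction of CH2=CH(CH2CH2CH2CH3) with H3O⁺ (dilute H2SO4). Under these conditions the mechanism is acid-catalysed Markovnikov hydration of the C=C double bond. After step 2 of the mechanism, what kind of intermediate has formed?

oxonium ion

Step 1: The π electrons of the C=C bond attack a proton of H3O⁺; Markovnikov addition places the new C–H on the less-substituted alkene carbon, so the positive charge ends up on the more-substituted carbon — a secondary carbocation. H2O is released.
Step 2: Water acts as the nucleophile: an oxygen lone pair bonds to the cationic carbon, giving an oxonium-ion intermediate.
After step 2 the species present is an oxonium ion.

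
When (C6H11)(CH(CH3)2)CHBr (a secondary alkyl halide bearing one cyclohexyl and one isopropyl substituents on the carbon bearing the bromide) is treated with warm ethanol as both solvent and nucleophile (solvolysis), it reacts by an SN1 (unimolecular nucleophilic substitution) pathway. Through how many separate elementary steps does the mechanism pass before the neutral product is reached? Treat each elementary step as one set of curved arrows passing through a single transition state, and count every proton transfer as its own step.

4

Step 1: The C–Br bond breaks with both electrons going to the bromide; Br⁻ leaves and a secondary carbocation remains.
Step 2: Carbocation rearrangement: a 1,2-hydride shift from the adjacent cyclohexyl carbon converts the initially-formed secondary cation into the more stable tertiary cation.
Step 3: A lone pair on the oxygen of CH3CH2OH attacks the carbocation, forming a new C–O σ-bond and an oxonium ion.
Step 4: Deprotonation of the oxonium oxygen by solvent ethanol yields the neutral ether.
Total: 4 elementary steps.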